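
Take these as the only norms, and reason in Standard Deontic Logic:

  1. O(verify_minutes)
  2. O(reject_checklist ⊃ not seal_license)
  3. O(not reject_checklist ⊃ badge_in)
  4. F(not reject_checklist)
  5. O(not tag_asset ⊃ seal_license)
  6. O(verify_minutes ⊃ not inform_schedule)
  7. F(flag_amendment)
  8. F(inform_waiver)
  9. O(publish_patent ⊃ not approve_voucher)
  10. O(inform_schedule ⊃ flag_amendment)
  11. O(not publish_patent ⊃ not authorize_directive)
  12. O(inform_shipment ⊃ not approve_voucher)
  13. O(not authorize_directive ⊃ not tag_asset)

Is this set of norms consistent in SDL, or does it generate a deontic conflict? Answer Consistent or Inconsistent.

Consistent

Premise 10 is O(inform_schedule ⊃ flag_amendment), but O(inform_schedule) is not derivable from the premises, so it does not yield O(flag_amendment).
So O(flag_amendment) is not derivable, and the apparent clash with O(not flag_amendment) does not arise.
A world satisfying every obligation exists (e.g. approve_voucher=false, authorize_directive=true, badge_in=false, flag_amendment=false, inform_schedule=false, inform_shipment=false, inform_waiver=false, publish_patent=true, reject_checklist=true, seal_license=false, tag_asset=true, verify_minutes=true); no atom is both obligatory and forbidden, so the set is consistent.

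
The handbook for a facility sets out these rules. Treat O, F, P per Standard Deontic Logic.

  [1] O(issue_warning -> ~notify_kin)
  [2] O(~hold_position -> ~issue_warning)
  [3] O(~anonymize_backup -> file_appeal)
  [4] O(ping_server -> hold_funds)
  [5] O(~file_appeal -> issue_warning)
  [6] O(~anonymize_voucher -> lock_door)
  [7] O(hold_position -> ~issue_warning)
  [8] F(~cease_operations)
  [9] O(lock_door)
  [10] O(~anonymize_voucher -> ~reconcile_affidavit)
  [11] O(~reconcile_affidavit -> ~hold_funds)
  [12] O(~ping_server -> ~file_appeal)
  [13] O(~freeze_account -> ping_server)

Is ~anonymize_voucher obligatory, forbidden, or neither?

Premises 7 and 2 cover both cases: O(hold_position -> ~issue_warning) and O(~hold_position -> ~issue_warning). Since hold_position ∨ ~hold_position is a tautology, O(~issue_warning) follows.
Premise 5, O(~file_appeal -> issue_warning), contraposes to O(~issue_warning -> file_appeal); with O(~issue_warning) we get O(file_appeal).
The contrapositive of premise 12 (O(~ping_server -> ~file_appeal)) is O(file_appeal -> ping_server), and O(file_appeal) is already established, so O(ping_server).
Applying K to premise 4 (O(ping_server -> hold_funds)) and O(ping_server) yields O(hold_funds).
The contrapositive of premise 11 (O(~reconcile_affidavit -> ~hold_funds)) is O(hold_funds -> reconcile_affidavit), and O(hold_funds) is already established, so O(reconcile_affidavit).
The contrapositive of premise 10 (O(~anonymize_voucher -> ~reconcile_affidavit)) is O(reconcile_affidavit -> anonymize_voucher), and O(reconcile_affidavit) is already established, so O(anonymize_voucher).
Premises 1, 3, 6, 8, 9, 13 do not contribute to this derivation.
Thus O(anonymize_voucher), which is F(~anonymize_voucher): ~anonymize_voucher is forbidden.

Forbidden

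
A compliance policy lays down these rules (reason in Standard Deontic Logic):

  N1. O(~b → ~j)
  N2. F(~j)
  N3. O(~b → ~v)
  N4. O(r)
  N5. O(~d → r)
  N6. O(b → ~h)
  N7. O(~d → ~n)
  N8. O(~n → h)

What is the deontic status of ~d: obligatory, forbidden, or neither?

Premise 2, F(~j), is equivalent to O(j).
Premise 1 is O(~b → ~j); contrapositively O(j → b). Since O(j) holds, K gives O(b).
With premise 6, O(b → ~h), the K-axiom yields O(~h).
Premise 8 is O(~n → h); contrapositively O(~h → n). Since O(~h) holds, K gives O(n).
The contrapositive of premise 7 (O(~d → ~n)) is O(n → d), and O(n) is already established, so O(d).
Premises 3, 4, 5 do not contribute to this derivation.
Thus O(d), which is F(~d): ~d is forbidden.

Forbidden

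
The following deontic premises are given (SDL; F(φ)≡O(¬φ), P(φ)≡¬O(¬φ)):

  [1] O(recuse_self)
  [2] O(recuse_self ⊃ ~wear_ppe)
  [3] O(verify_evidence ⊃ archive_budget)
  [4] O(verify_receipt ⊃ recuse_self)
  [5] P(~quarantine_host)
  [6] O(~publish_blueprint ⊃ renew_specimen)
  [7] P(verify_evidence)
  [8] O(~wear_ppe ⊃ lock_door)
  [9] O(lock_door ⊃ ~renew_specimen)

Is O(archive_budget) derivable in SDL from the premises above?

Premise 3 is O(verify_evidence ⊃ archive_budget), but O(verify_evidence) is not derivable from the premises (the permission P(verify_evidence) asserts only ~O(~verify_evidence), not O(verify_evidence)), so it does not yield O(archive_budget).
No other premise forces O(archive_budget). An ideal world satisfying every premise can still have archive_budget false, so O(archive_budget) is not derivable.

No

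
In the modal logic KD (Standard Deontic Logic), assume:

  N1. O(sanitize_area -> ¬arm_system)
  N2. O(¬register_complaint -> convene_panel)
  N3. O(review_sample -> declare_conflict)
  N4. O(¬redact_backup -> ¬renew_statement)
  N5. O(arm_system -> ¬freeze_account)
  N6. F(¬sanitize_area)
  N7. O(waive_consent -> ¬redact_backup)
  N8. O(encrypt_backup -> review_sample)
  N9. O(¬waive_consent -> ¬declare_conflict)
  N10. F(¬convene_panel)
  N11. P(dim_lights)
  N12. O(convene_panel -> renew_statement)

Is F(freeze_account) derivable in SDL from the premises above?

Premise 5 is O(arm_system -> ¬freeze_account), but O(arm_system) is not derivable from the premises, so it does not yield O(¬freeze_account).
No other premise forces O(¬freeze_account). An ideal world satisfying every premise can still have freeze_account true, so F(freeze_account) is not derivable.

No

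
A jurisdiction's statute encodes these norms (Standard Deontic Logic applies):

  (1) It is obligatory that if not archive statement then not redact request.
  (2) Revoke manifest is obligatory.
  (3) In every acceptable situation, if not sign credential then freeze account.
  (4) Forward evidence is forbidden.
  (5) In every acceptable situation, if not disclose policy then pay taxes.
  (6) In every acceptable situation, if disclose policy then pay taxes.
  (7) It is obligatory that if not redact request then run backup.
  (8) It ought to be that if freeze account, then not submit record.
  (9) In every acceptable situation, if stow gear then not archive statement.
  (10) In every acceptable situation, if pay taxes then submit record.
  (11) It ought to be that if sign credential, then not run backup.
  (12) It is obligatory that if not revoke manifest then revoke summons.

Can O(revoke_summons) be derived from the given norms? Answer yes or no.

No

Premise 12 is O(¬revoke_manifest → revoke_summons), but O(¬revoke_manifest) is not derivable from the premises, so it does not yield O(revoke_summons).
No other premise forces O(revoke_summons). An ideal world satisfying every premise can still have revoke_summons false, so O(revoke_summons) is not derivable.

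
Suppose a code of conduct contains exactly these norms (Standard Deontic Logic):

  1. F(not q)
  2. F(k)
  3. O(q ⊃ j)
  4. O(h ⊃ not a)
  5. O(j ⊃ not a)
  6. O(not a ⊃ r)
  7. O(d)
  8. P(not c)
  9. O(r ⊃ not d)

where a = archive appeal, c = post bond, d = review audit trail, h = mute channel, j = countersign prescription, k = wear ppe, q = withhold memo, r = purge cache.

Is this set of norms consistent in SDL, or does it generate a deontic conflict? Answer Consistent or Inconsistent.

Inconsistent

F(not q) at premise 1 means O(q).
With premise 3, O(q ⊃ j), the K-axiom yields O(j).
With premise 5, O(j ⊃ not a), the K-axiom yields O(not a).
With premise 6, O(not a ⊃ r), the K-axiom yields O(r).
From O(r) and premise 9, O(r ⊃ not d), we obtain O(not d).
However, premise 7 gives O(d).
We now have both O(not d) and O(d) — d is simultaneously obligatory and forbidden, violating the D-axiom.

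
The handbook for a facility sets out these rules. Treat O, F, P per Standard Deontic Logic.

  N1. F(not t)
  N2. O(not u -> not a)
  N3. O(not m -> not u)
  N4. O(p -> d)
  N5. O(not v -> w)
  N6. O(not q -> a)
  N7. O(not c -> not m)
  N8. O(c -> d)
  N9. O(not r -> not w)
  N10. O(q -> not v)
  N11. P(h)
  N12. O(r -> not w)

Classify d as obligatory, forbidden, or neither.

Obligatory

By case analysis on r: premise 12 gives O(r -> not w) and premise 9 gives O(not r -> not w), so O(not w) either way.
Premise 5, O(not v -> w), contraposes to O(not w -> v); with O(not w) we get O(v).
The contrapositive of premise 10 (O(q -> not v)) is O(v -> not q), and O(v) is already established, so O(not q).
Premise 6 is O(not q -> a); since O(not q), deontic closure gives O(a).
Premise 2 is O(not u -> not a); contrapositively O(a -> u). Since O(a) holds, K gives O(u).
Premise 3 is O(not m -> not u); contrapositively O(u -> m). Since O(u) holds, K gives O(m).
The contrapositive of premise 7 (O(not c -> not m)) is O(m -> c), and O(m) is already established, so O(c).
Premise 8 is O(c -> d); since O(c), deontic closure gives O(d).
Premises 1, 4, 11 do not contribute to this derivation.
Hence d is obligatory.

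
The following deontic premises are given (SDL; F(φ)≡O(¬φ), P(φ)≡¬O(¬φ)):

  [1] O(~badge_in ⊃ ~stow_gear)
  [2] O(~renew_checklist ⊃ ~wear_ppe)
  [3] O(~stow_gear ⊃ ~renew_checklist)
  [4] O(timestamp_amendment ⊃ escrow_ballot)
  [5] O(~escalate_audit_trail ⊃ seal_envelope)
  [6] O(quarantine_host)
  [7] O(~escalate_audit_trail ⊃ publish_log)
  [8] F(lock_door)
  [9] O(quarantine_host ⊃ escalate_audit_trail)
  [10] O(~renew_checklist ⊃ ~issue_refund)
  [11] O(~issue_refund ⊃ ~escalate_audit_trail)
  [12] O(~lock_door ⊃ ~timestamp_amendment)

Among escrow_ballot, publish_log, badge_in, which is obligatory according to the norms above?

badge_in

Premise 6 gives O(quarantine_host).
From O(quarantine_host) and premise 9, O(quarantine_host ⊃ escalate_audit_trail), we obtain O(escalate_audit_trail).
Premise 11, O(~issue_refund ⊃ ~escalate_audit_trail), contraposes to O(escalate_audit_trail ⊃ issue_refund); with O(escalate_audit_trail) we get O(issue_refund).
The contrapositive of premise 10 (O(~renew_checklist ⊃ ~issue_refund)) is O(issue_refund ⊃ renew_checklist), and O(issue_refund) is already established, so O(renew_checklist).
The contrapositive of premise 3 (O(~stow_gear ⊃ ~renew_checklist)) is O(renew_checklist ⊃ stow_gear), and O(renew_checklist) is already established, so O(stow_gear).
The contrapositive of premise 1 (O(~badge_in ⊃ ~stow_gear)) is O(stow_gear ⊃ badge_in), and O(stow_gear) is already established, so O(badge_in).
So O(badge_in) holds — badge_in is obligatory. None of the other listed options is made obligatory by any chain of premises.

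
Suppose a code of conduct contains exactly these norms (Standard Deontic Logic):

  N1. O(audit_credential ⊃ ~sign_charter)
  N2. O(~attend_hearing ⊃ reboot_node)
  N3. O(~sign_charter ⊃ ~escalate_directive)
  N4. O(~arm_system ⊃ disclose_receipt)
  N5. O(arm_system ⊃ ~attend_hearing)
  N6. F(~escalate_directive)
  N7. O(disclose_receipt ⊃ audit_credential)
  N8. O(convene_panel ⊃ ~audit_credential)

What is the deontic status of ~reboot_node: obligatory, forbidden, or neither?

F(~escalate_directive) at premise 6 means O(escalate_directive).
The contrapositive of premise 3 (O(~sign_charter ⊃ ~escalate_directive)) is O(escalate_directive ⊃ sign_charter), and O(escalate_directive) is already established, so O(sign_charter).
Premise 1, O(audit_credential ⊃ ~sign_charter), contraposes to O(sign_charter ⊃ ~audit_credential); with O(sign_charter) we get O(~audit_credential).
Premise 7 is O(disclose_receipt ⊃ audit_credential); contrapositively O(~audit_credential ⊃ ~disclose_receipt). Since O(~audit_credential) holds, K gives O(~disclose_receipt).
Premise 4, O(~arm_system ⊃ disclose_receipt), contraposes to O(~disclose_receipt ⊃ arm_system); with O(~disclose_receipt) we get O(arm_system).
From O(arm_system) and premise 5, O(arm_system ⊃ ~attend_hearing), we obtain O(~attend_hearing).
Premise 2 is O(~attend_hearing ⊃ reboot_node); since O(~attend_hearing), deontic closure gives O(reboot_node).
Premise 8 does not contribute to this derivation.
Thus O(reboot_node), which is F(~reboot_node): ~reboot_node is forbidden.

Forbidden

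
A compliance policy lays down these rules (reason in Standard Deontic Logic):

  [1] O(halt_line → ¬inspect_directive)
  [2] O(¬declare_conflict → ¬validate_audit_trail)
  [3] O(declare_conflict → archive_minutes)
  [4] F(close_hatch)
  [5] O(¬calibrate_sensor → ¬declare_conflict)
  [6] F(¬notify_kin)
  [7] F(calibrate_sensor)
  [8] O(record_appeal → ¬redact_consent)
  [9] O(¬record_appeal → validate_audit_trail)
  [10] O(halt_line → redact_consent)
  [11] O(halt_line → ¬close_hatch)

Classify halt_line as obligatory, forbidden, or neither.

Forbidden

Premise 7 is F(calibrate_sensor), i.e. O(¬calibrate_sensor).
With premise 5, O(¬calibrate_sensor → ¬declare_conflict), the K-axiom yields O(¬declare_conflict).
Premise 2 is O(¬declare_conflict → ¬validate_audit_trail); since O(¬declare_conflict), deontic closure gives O(¬validate_audit_trail).
Premise 9, O(¬record_appeal → validate_audit_trail), contraposes to O(¬validate_audit_trail → record_appeal); with O(¬validate_audit_trail) we get O(record_appeal).
With premise 8, O(record_appeal → ¬redact_consent), the K-axiom yields O(¬redact_consent).
The contrapositive of premise 10 (O(halt_line → redact_consent)) is O(¬redact_consent → ¬halt_line), and O(¬redact_consent) is already established, so O(¬halt_line).
Premises 1, 3, 4, 6, 11 do not contribute to this derivation.
Thus O(¬halt_line), which is F(halt_line): halt_line is forbidden.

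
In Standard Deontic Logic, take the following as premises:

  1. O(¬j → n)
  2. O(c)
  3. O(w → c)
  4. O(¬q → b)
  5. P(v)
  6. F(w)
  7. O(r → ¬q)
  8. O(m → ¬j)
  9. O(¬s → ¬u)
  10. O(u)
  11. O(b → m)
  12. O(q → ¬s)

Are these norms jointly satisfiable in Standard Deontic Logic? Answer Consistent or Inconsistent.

Consistent

Premise 3 is O(w → c); even if O(c) held, inferring O(w) would be affirming the consequent — invalid.
So O(w) is not derivable, and the apparent clash with O(¬w) does not arise.
A world satisfying every obligation exists (e.g. b=true, c=true, j=false, m=true, n=true, q=false, r=false, s=true, u=true, v=false, w=false); no atom is both obligatory and forbidden, so the set is consistent.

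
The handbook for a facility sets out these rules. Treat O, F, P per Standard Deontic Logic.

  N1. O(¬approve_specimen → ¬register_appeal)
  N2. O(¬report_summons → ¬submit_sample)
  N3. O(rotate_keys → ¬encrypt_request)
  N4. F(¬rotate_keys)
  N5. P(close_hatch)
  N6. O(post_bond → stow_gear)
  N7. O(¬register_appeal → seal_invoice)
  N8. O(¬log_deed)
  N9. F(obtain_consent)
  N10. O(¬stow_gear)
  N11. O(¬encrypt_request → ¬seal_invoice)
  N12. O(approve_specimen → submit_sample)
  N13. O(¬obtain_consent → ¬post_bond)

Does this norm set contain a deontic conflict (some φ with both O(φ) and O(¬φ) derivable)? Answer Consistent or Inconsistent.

Consistent

Premise 6 is O(post_bond → stow_gear), but O(post_bond) is not derivable from the premises, so it does not yield O(stow_gear).
So O(stow_gear) is not derivable, and the apparent clash with O(¬stow_gear) does not arise.
A world satisfying every obligation exists (e.g. approve_specimen=true, close_hatch=false, encrypt_request=false, log_deed=false, obtain_consent=false, post_bond=false, register_appeal=true, report_summons=true, rotate_keys=true, seal_invoice=false, stow_gear=false, submit_sample=true); no atom is both obligatory and forbidden, so the set is consistent.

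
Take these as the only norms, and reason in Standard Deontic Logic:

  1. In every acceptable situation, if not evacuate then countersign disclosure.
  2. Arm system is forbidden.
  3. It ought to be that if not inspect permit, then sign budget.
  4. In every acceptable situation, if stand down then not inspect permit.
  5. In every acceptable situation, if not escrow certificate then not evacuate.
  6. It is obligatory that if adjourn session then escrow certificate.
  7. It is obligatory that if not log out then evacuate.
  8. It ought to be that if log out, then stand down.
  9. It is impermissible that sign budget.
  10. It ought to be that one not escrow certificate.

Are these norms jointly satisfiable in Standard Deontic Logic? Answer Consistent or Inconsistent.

F(sign_budget) at premise 9 means O(¬sign_budget).
Premise 3 is O(¬inspect_permit → sign_budget); contrapositively O(¬sign_budget → inspect_permit). Since O(¬sign_budget) holds, K gives O(inspect_permit).
The contrapositive of premise 4 (O(stand_down → ¬inspect_permit)) is O(inspect_permit → ¬stand_down), and O(inspect_permit) is already established, so O(¬stand_down).
Premise 8 is O(log_out → stand_down); contrapositively O(¬stand_down → ¬log_out). Since O(¬stand_down) holds, K gives O(¬log_out).
Applying K to premise 7 (O(¬log_out → evacuate)) and O(¬log_out) yields O(evacuate).
Premise 5 is O(¬escrow_certificate → ¬evacuate); contrapositively O(evacuate → escrow_certificate). Since O(evacuate) holds, K gives O(escrow_certificate).
Yet premise 10 states O(¬escrow_certificate).
We now have both O(escrow_certificate) and O(¬escrow_certificate) — escrow_certificate is simultaneously obligatory and forbidden, violating the D-axiom.

Inconsistent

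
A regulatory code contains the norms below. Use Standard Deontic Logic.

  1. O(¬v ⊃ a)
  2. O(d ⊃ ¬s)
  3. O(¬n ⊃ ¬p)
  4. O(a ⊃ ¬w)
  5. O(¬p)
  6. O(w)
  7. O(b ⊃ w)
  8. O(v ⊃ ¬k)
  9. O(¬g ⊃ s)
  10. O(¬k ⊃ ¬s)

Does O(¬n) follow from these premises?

No

Premise 3 is O(¬n ⊃ ¬p); even if O(¬p) held, inferring O(¬n) would be affirming the consequent — invalid.
No other premise forces O(¬n). An ideal world satisfying every premise can still have ¬n false, so O(¬n) is not derivable.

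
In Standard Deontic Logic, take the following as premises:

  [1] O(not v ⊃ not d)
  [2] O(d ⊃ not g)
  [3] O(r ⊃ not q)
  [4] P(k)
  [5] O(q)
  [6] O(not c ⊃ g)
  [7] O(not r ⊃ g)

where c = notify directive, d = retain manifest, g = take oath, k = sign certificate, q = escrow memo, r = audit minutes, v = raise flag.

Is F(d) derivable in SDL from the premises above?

From premise 5 we have O(q).
Premise 3 is O(r ⊃ not q); contrapositively O(q ⊃ not r). Since O(q) holds, K gives O(not r).
From O(not r) and premise 7, O(not r ⊃ g), we obtain O(g).
Premise 2 is O(d ⊃ not g); contrapositively O(g ⊃ not d). Since O(g) holds, K gives O(not d).
Premises 1, 4, 6 do not contribute to this derivation.
So O(not d) holds, i.e. F(d). The claim follows.

Yes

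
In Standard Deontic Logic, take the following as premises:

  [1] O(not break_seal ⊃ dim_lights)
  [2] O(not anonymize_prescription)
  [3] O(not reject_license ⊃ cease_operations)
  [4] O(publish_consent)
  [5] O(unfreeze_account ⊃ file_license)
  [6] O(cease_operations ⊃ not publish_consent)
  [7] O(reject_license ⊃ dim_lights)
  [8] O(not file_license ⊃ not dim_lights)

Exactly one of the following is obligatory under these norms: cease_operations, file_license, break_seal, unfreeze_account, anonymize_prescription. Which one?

Premise 4 gives O(publish_consent).
The contrapositive of premise 6 (O(cease_operations ⊃ not publish_consent)) is O(publish_consent ⊃ not cease_operations), and O(publish_consent) is already established, so O(not cease_operations).
Premise 3, O(not reject_license ⊃ cease_operations), contraposes to O(not cease_operations ⊃ reject_license); with O(not cease_operations) we get O(reject_license).
Applying K to premise 7 (O(reject_license ⊃ dim_lights)) and O(reject_license) yields O(dim_lights).
The contrapositive of premise 8 (O(not file_license ⊃ not dim_lights)) is O(dim_lights ⊃ file_license), and O(dim_lights) is already established, so O(file_license).
So O(file_license) holds — file_license is obligatory. None of the other listed options is made obligatory by any chain of premises.

file_license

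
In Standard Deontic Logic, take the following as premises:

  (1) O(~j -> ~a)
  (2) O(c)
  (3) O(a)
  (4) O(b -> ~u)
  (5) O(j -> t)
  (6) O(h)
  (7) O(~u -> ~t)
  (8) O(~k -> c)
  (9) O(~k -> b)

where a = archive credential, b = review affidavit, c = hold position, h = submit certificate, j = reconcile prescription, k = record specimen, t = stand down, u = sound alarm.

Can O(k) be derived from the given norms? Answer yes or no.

Yes

Premise 3 gives O(a).
Premise 1 is O(~j -> ~a); contrapositively O(a -> j). Since O(a) holds, K gives O(j).
With premise 5, O(j -> t), the K-axiom yields O(t).
Premise 7, O(~u -> ~t), contraposes to O(t -> u); with O(t) we get O(u).
Premise 4, O(b -> ~u), contraposes to O(u -> ~b); with O(u) we get O(~b).
The contrapositive of premise 9 (O(~k -> b)) is O(~b -> k), and O(~b) is already established, so O(k).
Premises 2, 6, 8 do not contribute to this derivation.
So O(k) follows.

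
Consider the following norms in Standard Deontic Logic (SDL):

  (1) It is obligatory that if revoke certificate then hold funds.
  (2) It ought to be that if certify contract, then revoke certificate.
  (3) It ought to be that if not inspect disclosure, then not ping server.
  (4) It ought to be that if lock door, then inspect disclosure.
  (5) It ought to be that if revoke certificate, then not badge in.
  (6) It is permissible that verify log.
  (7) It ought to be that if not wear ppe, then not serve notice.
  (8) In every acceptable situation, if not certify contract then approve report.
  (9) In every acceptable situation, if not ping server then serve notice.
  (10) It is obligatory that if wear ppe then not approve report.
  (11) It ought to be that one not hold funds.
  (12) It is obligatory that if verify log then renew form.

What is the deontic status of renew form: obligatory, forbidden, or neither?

Neither

Premise 12 is O(verify_log → renew_form), but O(verify_log) is not derivable from the premises (the permission P(verify_log) asserts only ¬O(¬verify_log), not O(verify_log)), so it does not yield O(renew_form).
No premise or chain of K-axiom applications forces O(renew_form), and none forces O(¬renew_form). So renew_form is neither obligatory nor forbidden under these norms.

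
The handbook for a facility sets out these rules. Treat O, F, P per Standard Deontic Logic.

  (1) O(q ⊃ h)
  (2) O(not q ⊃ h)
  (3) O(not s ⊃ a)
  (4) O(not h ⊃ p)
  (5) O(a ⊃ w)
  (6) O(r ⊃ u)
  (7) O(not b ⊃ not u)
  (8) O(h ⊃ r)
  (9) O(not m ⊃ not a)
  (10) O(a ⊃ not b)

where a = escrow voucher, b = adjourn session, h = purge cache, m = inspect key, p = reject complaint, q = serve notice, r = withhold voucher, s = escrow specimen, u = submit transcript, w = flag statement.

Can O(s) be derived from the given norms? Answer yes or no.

Yes

Premises 1 and 2 cover both cases: O(q ⊃ h) and O(not q ⊃ h). Since q ∨ not q is a tautology, O(h) follows.
Premise 8 is O(h ⊃ r); since O(h), deontic closure gives O(r).
From O(r) and premise 6, O(r ⊃ u), we obtain O(u).
The contrapositive of premise 7 (O(not b ⊃ not u)) is O(u ⊃ b), and O(u) is already established, so O(b).
The contrapositive of premise 10 (O(a ⊃ not b)) is O(b ⊃ not a), and O(b) is already established, so O(not a).
Premise 3, O(not s ⊃ a), contraposes to O(not a ⊃ s); with O(not a) we get O(s).
Premises 4, 5, 9 do not contribute to this derivation.
So O(s) follows.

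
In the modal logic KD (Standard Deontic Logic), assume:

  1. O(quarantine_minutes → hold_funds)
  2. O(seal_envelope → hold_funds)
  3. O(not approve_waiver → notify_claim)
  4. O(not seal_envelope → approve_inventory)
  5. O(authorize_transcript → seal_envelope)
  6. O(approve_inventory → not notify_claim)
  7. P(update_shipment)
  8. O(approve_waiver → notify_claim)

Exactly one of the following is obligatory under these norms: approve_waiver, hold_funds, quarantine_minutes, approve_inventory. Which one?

hold_funds

Premises 8 and 3 are O(approve_waiver → notify_claim) and O(not approve_waiver → notify_claim); every ideal world satisfies approve_waiver or not approve_waiver, so in either case notify_claim holds — hence O(notify_claim).
Premise 6, O(approve_inventory → not notify_claim), contraposes to O(notify_claim → not approve_inventory); with O(notify_claim) we get O(not approve_inventory).
Premise 4, O(not seal_envelope → approve_inventory), contraposes to O(not approve_inventory → seal_envelope); with O(not approve_inventory) we get O(seal_envelope).
Premise 2 is O(seal_envelope → hold_funds); since O(seal_envelope), deontic closure gives O(hold_funds).
So O(hold_funds) holds — hold_funds is obligatory. None of the other listed options is made obligatory by any chain of premises.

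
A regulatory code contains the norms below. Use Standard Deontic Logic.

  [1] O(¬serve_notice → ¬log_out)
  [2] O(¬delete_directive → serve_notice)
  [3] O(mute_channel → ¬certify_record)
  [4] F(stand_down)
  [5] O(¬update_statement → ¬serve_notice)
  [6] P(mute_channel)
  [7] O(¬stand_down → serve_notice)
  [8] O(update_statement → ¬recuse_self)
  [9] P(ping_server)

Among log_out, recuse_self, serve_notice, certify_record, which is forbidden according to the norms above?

Premise 4, F(stand_down), is equivalent to O(¬stand_down).
With premise 7, O(¬stand_down → serve_notice), the K-axiom yields O(serve_notice).
Premise 5 is O(¬update_statement → ¬serve_notice); contrapositively O(serve_notice → update_statement). Since O(serve_notice) holds, K gives O(update_statement).
From O(update_statement) and premise 8, O(update_statement → ¬recuse_self), we obtain O(¬recuse_self).
So O(¬recuse_self) holds, i.e. recuse_self is forbidden. None of the other listed options is forbidden under the premises.

recuse_self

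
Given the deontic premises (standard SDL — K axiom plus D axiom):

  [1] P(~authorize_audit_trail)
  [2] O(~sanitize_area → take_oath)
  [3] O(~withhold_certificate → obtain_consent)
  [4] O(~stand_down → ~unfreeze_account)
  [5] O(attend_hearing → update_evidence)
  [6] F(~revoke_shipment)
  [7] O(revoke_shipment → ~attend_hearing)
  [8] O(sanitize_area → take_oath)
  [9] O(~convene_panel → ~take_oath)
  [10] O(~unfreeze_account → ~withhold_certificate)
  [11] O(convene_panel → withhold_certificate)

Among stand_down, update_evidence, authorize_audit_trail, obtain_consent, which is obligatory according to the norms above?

stand_down

By case analysis on ~sanitize_area: premise 2 gives O(~sanitize_area → take_oath) and premise 8 gives O(sanitize_area → take_oath), so O(take_oath) either way.
The contrapositive of premise 9 (O(~convene_panel → ~take_oath)) is O(take_oath → convene_panel), and O(take_oath) is already established, so O(convene_panel).
With premise 11, O(convene_panel → withhold_certificate), the K-axiom yields O(withhold_certificate).
Premise 10, O(~unfreeze_account → ~withhold_certificate), contraposes to O(withhold_certificate → unfreeze_account); with O(withhold_certificate) we get O(unfreeze_account).
Premise 4, O(~stand_down → ~unfreeze_account), contraposes to O(unfreeze_account → stand_down); with O(unfreeze_account) we get O(stand_down).
So O(stand_down) holds — stand_down is obligatory. None of the other listed options is made obligatory by any chain of premises.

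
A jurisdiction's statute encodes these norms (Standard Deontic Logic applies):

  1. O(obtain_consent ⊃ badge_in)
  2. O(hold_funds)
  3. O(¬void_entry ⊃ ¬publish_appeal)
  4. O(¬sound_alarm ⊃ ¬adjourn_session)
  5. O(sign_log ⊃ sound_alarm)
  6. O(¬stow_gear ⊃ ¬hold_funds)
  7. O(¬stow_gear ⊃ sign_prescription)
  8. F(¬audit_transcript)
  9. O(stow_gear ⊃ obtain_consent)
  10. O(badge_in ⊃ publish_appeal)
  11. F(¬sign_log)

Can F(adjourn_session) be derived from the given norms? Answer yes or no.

Premise 4 is O(¬sound_alarm ⊃ ¬adjourn_session), but O(¬sound_alarm) is not derivable from the premises, so it does not yield O(¬adjourn_session).
No other premise forces O(¬adjourn_session). An ideal world satisfying every premise can still have adjourn_session true, so F(adjourn_session) is not derivable.

No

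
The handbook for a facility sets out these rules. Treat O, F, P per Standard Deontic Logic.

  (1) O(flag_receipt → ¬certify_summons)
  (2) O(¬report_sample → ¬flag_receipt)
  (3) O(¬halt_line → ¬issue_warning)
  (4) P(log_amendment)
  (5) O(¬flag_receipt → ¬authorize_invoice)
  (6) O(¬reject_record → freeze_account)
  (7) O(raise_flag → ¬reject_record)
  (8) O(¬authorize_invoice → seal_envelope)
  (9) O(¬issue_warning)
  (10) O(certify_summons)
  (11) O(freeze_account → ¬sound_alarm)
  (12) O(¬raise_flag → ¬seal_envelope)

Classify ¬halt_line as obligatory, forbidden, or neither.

Neither

Premise 3 is O(¬halt_line → ¬issue_warning); even if O(¬issue_warning) held, inferring O(¬halt_line) would be affirming the consequent — invalid.
No premise or chain of K-axiom applications forces O(¬halt_line), and none forces O(halt_line). So ¬halt_line is neither obligatory nor forbidden under these norms.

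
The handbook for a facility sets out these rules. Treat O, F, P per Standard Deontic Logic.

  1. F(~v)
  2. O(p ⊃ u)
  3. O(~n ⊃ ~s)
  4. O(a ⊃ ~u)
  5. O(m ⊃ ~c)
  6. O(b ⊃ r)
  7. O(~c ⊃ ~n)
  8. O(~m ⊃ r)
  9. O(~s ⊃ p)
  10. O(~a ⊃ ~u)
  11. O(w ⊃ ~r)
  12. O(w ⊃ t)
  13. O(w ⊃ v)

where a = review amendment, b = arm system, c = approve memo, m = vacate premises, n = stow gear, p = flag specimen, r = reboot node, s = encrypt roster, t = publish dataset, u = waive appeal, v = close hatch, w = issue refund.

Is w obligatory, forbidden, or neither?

Forbidden

Premises 10 and 4 cover both cases: O(~a ⊃ ~u) and O(a ⊃ ~u). Since ~a ∨ a is a tautology, O(~u) follows.
Premise 2 is O(p ⊃ u); contrapositively O(~u ⊃ ~p). Since O(~u) holds, K gives O(~p).
Premise 9 is O(~s ⊃ p); contrapositively O(~p ⊃ s). Since O(~p) holds, K gives O(s).
The contrapositive of premise 3 (O(~n ⊃ ~s)) is O(s ⊃ n), and O(s) is already established, so O(n).
Premise 7, O(~c ⊃ ~n), contraposes to O(n ⊃ c); with O(n) we get O(c).
The contrapositive of premise 5 (O(m ⊃ ~c)) is O(c ⊃ ~m), and O(c) is already established, so O(~m).
From O(~m) and premise 8, O(~m ⊃ r), we obtain O(r).
The contrapositive of premise 11 (O(w ⊃ ~r)) is O(r ⊃ ~w), and O(r) is already established, so O(~w).
Premises 1, 6, 12, 13 do not contribute to this derivation.
Thus O(~w), which is F(w): w is forbidden.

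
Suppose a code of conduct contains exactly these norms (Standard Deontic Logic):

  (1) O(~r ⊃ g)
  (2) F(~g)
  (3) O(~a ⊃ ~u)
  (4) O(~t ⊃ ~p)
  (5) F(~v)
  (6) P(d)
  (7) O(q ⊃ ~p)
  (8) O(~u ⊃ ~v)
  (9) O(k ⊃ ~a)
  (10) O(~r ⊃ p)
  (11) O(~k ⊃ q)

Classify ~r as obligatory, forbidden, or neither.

Premise 5 is F(~v), i.e. O(v).
The contrapositive of premise 8 (O(~u ⊃ ~v)) is O(v ⊃ u), and O(v) is already established, so O(u).
The contrapositive of premise 3 (O(~a ⊃ ~u)) is O(u ⊃ a), and O(u) is already established, so O(a).
The contrapositive of premise 9 (O(k ⊃ ~a)) is O(a ⊃ ~k), and O(a) is already established, so O(~k).
With premise 11, O(~k ⊃ q), the K-axiom yields O(q).
With premise 7, O(q ⊃ ~p), the K-axiom yields O(~p).
Premise 10, O(~r ⊃ p), contraposes to O(~p ⊃ r); with O(~p) we get O(r).
Premises 1, 2, 4, 6 do not contribute to this derivation.
Thus O(r), which is F(~r): ~r is forbidden.

Forbidden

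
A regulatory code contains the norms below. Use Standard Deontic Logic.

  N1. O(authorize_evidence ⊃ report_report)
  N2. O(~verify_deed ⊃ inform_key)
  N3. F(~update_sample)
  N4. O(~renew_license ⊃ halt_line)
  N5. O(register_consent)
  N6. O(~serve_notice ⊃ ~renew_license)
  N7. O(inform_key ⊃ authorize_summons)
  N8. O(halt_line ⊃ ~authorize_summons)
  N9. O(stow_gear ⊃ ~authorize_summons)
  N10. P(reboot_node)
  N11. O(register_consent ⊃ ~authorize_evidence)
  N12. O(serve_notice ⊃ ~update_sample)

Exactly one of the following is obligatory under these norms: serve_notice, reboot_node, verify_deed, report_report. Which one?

verify_deed

Premise 3 is F(~update_sample), i.e. O(update_sample).
Premise 12 is O(serve_notice ⊃ ~update_sample); contrapositively O(update_sample ⊃ ~serve_notice). Since O(update_sample) holds, K gives O(~serve_notice).
Premise 6 is O(~serve_notice ⊃ ~renew_license); since O(~serve_notice), deontic closure gives O(~renew_license).
With premise 4, O(~renew_license ⊃ halt_line), the K-axiom yields O(halt_line).
With premise 8, O(halt_line ⊃ ~authorize_summons), the K-axiom yields O(~authorize_summons).
Premise 7 is O(inform_key ⊃ authorize_summons); contrapositively O(~authorize_summons ⊃ ~inform_key). Since O(~authorize_summons) holds, K gives O(~inform_key).
The contrapositive of premise 2 (O(~verify_deed ⊃ inform_key)) is O(~inform_key ⊃ verify_deed), and O(~inform_key) is already established, so O(verify_deed).
So O(verify_deed) holds — verify_deed is obligatory. None of the other listed options is made obligatory by any chain of premises.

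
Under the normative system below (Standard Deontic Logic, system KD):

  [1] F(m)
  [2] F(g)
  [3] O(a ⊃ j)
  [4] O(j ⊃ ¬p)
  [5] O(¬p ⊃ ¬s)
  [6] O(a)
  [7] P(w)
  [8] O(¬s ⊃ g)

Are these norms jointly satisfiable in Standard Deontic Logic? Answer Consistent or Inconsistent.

From premise 6 we have O(a).
From O(a) and premise 3, O(a ⊃ j), we obtain O(j).
Applying K to premise 4 (O(j ⊃ ¬p)) and O(j) yields O(¬p).
With premise 5, O(¬p ⊃ ¬s), the K-axiom yields O(¬s).
From O(¬s) and premise 8, O(¬s ⊃ g), we obtain O(g).
Yet premise 2 is F(g), i.e. O(¬g).
We now have both O(g) and O(¬g) — g is simultaneously obligatory and forbidden, violating the D-axiom.

Inconsistent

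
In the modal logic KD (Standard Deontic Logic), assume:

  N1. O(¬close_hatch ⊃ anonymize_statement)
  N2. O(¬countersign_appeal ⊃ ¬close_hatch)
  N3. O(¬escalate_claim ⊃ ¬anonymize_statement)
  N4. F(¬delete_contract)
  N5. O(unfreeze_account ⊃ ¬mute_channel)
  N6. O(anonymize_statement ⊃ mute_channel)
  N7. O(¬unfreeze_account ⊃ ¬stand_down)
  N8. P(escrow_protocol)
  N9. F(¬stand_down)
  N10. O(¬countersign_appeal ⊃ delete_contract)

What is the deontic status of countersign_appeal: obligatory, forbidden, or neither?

Obligatory

F(¬stand_down) at premise 9 means O(stand_down).
Premise 7, O(¬unfreeze_account ⊃ ¬stand_down), contraposes to O(stand_down ⊃ unfreeze_account); with O(stand_down) we get O(unfreeze_account).
Premise 5 is O(unfreeze_account ⊃ ¬mute_channel); since O(unfreeze_account), deontic closure gives O(¬mute_channel).
Premise 6 is O(anonymize_statement ⊃ mute_channel); contrapositively O(¬mute_channel ⊃ ¬anonymize_statement). Since O(¬mute_channel) holds, K gives O(¬anonymize_statement).
Premise 1 is O(¬close_hatch ⊃ anonymize_statement); contrapositively O(¬anonymize_statement ⊃ close_hatch). Since O(¬anonymize_statement) holds, K gives O(close_hatch).
The contrapositive of premise 2 (O(¬countersign_appeal ⊃ ¬close_hatch)) is O(close_hatch ⊃ countersign_appeal), and O(close_hatch) is already established, so O(countersign_appeal).
Premises 3, 4, 8, 10 do not contribute to this derivation.
Hence countersign_appeal is obligatory.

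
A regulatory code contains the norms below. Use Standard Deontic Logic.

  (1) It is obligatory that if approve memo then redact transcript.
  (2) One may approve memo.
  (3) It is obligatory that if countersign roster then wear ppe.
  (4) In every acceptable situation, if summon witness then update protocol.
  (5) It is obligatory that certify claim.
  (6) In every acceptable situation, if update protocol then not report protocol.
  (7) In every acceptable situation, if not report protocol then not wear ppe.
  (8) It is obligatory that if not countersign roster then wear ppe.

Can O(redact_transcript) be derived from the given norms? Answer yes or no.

Premise 1 is O(approve_memo → redact_transcript), but O(approve_memo) is not derivable from the premises (the permission P(approve_memo) asserts only ¬O(¬approve_memo), not O(approve_memo)), so it does not yield O(redact_transcript).
No other premise forces O(redact_transcript). An ideal world satisfying every premise can still have redact_transcript false, so O(redact_transcript) is not derivable.

No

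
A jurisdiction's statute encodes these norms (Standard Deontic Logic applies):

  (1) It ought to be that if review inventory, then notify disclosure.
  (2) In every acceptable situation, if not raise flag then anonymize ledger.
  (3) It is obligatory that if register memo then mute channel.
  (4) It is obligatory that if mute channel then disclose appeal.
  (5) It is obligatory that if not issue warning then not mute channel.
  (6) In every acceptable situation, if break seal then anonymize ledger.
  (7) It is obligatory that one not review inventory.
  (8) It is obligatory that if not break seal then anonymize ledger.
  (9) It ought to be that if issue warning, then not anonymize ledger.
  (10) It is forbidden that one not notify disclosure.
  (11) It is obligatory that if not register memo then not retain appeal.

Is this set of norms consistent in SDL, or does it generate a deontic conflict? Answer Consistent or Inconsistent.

Premise 1 is O(review_inventory → notify_disclosure); even if O(notify_disclosure) held, inferring O(review_inventory) would be affirming the consequent — invalid.
So O(review_inventory) is not derivable, and the apparent clash with O(¬review_inventory) does not arise.
A world satisfying every obligation exists (e.g. anonymize_ledger=true, break_seal=false, disclose_appeal=false, issue_warning=false, mute_channel=false, notify_disclosure=true, raise_flag=false, register_memo=false, retain_appeal=false, review_inventory=false); no atom is both obligatory and forbidden, so the set is consistent.

Consistent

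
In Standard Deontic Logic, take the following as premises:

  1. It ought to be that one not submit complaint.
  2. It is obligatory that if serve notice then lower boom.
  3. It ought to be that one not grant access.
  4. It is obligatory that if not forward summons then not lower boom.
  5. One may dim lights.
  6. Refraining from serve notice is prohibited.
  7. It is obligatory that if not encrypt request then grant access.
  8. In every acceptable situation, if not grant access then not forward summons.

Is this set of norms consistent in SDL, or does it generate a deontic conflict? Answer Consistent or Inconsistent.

Premise 6 is F(¬serve_notice), i.e. O(serve_notice).
Applying K to premise 2 (O(serve_notice → lower_boom)) and O(serve_notice) yields O(lower_boom).
The contrapositive of premise 4 (O(¬forward_summons → ¬lower_boom)) is O(lower_boom → forward_summons), and O(lower_boom) is already established, so O(forward_summons).
Premise 8, O(¬grant_access → ¬forward_summons), contraposes to O(forward_summons → grant_access); with O(forward_summons) we get O(grant_access).
However, premise 3 gives O(¬grant_access).
We now have both O(grant_access) and O(¬grant_access) — grant_access is simultaneously obligatory and forbidden, violating the D-axiom.

Inconsistent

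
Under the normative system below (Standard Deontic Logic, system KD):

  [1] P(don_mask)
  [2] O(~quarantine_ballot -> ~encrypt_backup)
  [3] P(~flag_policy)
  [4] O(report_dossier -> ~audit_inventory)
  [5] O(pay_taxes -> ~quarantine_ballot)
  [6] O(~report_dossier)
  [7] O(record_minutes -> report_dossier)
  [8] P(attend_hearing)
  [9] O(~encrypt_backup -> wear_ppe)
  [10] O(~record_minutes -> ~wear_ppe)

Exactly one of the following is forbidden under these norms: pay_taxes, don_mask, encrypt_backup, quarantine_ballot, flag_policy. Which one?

Premise 6 states O(~report_dossier) outright.
The contrapositive of premise 7 (O(record_minutes -> report_dossier)) is O(~report_dossier -> ~record_minutes), and O(~report_dossier) is already established, so O(~record_minutes).
With premise 10, O(~record_minutes -> ~wear_ppe), the K-axiom yields O(~wear_ppe).
Premise 9 is O(~encrypt_backup -> wear_ppe); contrapositively O(~wear_ppe -> encrypt_backup). Since O(~wear_ppe) holds, K gives O(encrypt_backup).
Premise 2 is O(~quarantine_ballot -> ~encrypt_backup); contrapositively O(encrypt_backup -> quarantine_ballot). Since O(encrypt_backup) holds, K gives O(quarantine_ballot).
The contrapositive of premise 5 (O(pay_taxes -> ~quarantine_ballot)) is O(quarantine_ballot -> ~pay_taxes), and O(quarantine_ballot) is already established, so O(~pay_taxes).
So O(~pay_taxes) holds, i.e. pay_taxes is forbidden. None of the other listed options is forbidden under the premises.

pay_taxes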